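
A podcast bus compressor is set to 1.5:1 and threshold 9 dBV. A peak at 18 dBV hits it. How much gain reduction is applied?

3 dB

18 dBV exceeds the threshold by 9 dB.
After 1.5:1 compression the overshoot becomes 9/1.5 = 6 dB.
Gain reduction = 9 − 6 = 3 dB.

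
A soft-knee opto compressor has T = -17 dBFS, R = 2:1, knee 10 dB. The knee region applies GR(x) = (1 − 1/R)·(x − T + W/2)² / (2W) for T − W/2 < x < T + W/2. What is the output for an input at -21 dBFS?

-21.025 dBFS

x − T + W/2 = -21 − (-17) + 5 = 1.
GR = (1 − 1/2) × 1² / 20 = 0.5 × 1 / 20 = 0.025 dB.
Output = -21 − 0.025 = -21.025 dBFS.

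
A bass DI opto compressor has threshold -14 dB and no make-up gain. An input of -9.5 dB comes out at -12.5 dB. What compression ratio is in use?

Input overshoot = -9.5 − (-14) = 4.5 dB; output overshoot = -12.5 − (-14) = 1.5 dB.
Ratio = 4.5 / 1.5 = 3.

3:1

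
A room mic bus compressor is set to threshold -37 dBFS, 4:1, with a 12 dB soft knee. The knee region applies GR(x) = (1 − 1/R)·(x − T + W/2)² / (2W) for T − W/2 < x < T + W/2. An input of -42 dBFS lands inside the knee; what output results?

-42.03125 dBFS

x − T + W/2 = -42 − (-37) + 6 = 1.
GR = (1 − 1/4) × 1² / 24 = 0.75 × 1 / 24 = 0.03125 dB.
Output = -42 − 0.03125 = -42.03125 dBFS.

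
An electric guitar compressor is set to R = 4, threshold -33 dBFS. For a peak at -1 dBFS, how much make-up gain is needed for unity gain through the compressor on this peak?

Without make-up, output = threshold + overshoot/4 = -33 + 8 = -25 dBFS.
Gap to target: 24 dB.

24 dB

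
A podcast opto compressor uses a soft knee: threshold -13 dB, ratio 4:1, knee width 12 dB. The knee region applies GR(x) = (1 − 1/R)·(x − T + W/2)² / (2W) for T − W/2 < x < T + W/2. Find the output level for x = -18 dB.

-18.03125 dB

x − T + W/2 = -18 − (-13) + 6 = 1.
GR = (1 − 1/4) × 1² / 24 = 0.75 × 1 / 24 = 0.03125 dB.
Output = -18 − 0.03125 = -18.03125 dB.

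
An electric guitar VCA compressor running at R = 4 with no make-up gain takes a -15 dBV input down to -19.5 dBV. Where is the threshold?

-21 dBV

Input is 6 dB above T (since output overshoot × R = input overshoot: (-19.5 − T)·4 = -15 − T gives T = -21 dBV).
Check: -21 + (-15 − (-21))/4 = -21 + 1.5 = -19.5 dBV. ✓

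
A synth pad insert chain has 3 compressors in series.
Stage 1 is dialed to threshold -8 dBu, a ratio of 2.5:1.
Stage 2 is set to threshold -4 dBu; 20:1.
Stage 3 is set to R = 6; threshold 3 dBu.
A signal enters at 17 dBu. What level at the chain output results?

-3.7 dBu

Stage 1: overshoot 25 dB → 25/2.5 = 10 dB → 2 dBu.
Stage 2: overshoot 6 dB → 6/20 = 0.3 dB → -3.7 dBu.
Stage 3: -3.7 dBu ≤ 3 dBu, so stage 3 doesn't engage; output -3.7 dBu.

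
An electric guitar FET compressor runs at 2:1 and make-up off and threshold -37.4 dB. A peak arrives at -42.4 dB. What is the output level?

-42.4 dB is 5 dB below the -37.4 dB threshold, so no gain reduction is applied.
Output = input = -42.4 dB.

-42.4 dB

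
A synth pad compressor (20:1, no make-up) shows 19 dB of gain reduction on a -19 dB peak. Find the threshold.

-39 dB

Input is 20 dB above T (since output overshoot × R = input overshoot: (-38 − T)·20 = -19 − T gives T = -39 dB).
Check: -39 + (-19 − (-39))/20 = -39 + 1 = -38 dB. ✓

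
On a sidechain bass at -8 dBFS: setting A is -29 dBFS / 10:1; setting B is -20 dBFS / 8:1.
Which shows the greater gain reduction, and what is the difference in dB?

A: overshoot 21 dB → output overshoot 2.1 dB → GR 18.9 dB.
B: overshoot 12 dB → output overshoot 1.5 dB → GR 10.5 dB.
Difference: 8.4 dB in favour of A.

A, by 8.4 dB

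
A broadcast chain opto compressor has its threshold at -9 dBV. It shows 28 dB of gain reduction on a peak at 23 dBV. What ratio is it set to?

Input overshoot = 23 − (-9) = 32 dB.
Output overshoot = 32 − 28 = 4 dB.
Ratio = input overshoot / output overshoot = 32 / 4 = 8.

8:1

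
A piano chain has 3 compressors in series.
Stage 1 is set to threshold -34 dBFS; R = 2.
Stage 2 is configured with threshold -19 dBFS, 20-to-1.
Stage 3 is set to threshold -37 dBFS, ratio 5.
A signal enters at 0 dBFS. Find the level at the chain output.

-33.38 dBFS

Stage 1: 0 dBFS is 34 dB over -34 dBFS; at 2:1 that becomes 17 dB over, giving -17 dBFS.
Stage 2: 2 dB above -19 dBFS, reduced 20:1 to 0.1 dB above → -18.9 dBFS.
Stage 3: overshoot 18.1 dB → 18.1/5 = 3.62 dB → -33.38 dBFS.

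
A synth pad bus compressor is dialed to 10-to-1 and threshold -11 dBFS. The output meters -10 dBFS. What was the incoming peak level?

-1 dBFS

That's 1 dB above the -11 dBFS threshold.
Undo the ratio: input overshoot = 1 × 10 = 10 dB, giving input = -1 dBFS.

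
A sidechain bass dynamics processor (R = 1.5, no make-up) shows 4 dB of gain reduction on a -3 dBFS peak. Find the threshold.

-15 dBFS

Let T be the threshold. Output overshoot = (input overshoot)/R, so -7 − T = (-3 − T)/1.5.
1.5·(-7 − T) = -3 − T → 0.5·T = -10.5 − (-3) = -7.5.
T = -7.5/0.5 = -15 dBFS.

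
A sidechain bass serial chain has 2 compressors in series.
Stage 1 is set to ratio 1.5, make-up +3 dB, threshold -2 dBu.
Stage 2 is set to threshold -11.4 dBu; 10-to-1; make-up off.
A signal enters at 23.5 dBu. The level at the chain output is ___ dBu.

-8.46 dBu

Stage 1: overshoot 25.5 dB → 25.5/1.5 = 17 dB → 15 dBu; +3 dB make-up → 18 dBu.
Stage 2: overshoot 29.4 dB → 29.4/10 = 2.94 dB → -8.46 dBu.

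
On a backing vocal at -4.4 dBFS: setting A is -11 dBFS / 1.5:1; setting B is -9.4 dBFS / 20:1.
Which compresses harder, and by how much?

B, by 2.55 dB

A: overshoot 6.6 dB → output overshoot 4.4 dB → GR 2.2 dB.
B: overshoot 5 dB → output overshoot 0.25 dB → GR 4.75 dB.
B reduces 2.55 dB more.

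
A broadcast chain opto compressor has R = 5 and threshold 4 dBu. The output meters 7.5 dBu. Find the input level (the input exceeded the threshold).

21.5 dBu

Post-compression overshoot = 7.5 − 4 = 3.5 dB.
Before 5:1 compression the overshoot was 3.5 × 5 = 17.5 dB, so input = 4 + 17.5 = 21.5 dBu.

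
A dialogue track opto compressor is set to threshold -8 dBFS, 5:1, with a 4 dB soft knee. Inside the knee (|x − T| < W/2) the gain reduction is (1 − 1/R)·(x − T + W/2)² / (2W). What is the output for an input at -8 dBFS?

x − T + W/2 = -8 − (-8) + 2 = 2.
GR = (1 − 1/5) × 2² / 8 = 0.8 × 4 / 8 = 0.4 dB.
Output = -8 − 0.4 = -8.4 dBFS.

-8.4 dBFS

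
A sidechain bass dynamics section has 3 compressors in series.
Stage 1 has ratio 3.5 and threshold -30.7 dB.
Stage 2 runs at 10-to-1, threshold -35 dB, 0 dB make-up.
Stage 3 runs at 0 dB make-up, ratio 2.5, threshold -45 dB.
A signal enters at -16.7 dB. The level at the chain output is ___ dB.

-40.668 dB

Stage 1: -16.7 dB is 14 dB over -30.7 dB; at 3.5:1 that becomes 4 dB over, giving -26.7 dB.
Stage 2: -26.7 dB is 8.3 dB over -35 dB; at 10:1 that becomes 0.83 dB over, giving -34.17 dB.
Stage 3: -34.17 dB is 10.83 dB over -45 dB; at 2.5:1 that becomes 4.332 dB over, giving -40.668 dB.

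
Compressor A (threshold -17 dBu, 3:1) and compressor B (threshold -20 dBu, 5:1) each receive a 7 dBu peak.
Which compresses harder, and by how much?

B, by 5.6 dB

A: 24 dB over, compressed to 8 dB over, so 16 dB of GR.
B: 27 dB over, compressed to 5.4 dB over, so 21.6 dB of GR.
B reduces 5.6 dB more.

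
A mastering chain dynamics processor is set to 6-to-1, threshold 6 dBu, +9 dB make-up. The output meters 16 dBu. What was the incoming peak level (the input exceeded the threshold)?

12 dBu

Stripping the +9 dB make-up gives 7 dBu at the gain stage.
That's 1 dB above the 6 dBu threshold.
Input overshoot = R × output overshoot = 6 dB → input = 6 + 6 = 12 dBu.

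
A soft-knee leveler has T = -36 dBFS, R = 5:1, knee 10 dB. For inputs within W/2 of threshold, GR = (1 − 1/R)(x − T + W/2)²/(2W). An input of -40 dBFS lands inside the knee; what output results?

x − T + W/2 = -40 − (-36) + 5 = 1.
GR = (1 − 1/5) × 1² / 20 = 0.8 × 1 / 20 = 0.04 dB.
Output = -40 − 0.04 = -40.04 dBFS.

-40.04 dBFS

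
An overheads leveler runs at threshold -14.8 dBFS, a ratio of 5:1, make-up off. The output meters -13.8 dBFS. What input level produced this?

-9.8 dBFS

The compressed level sits -13.8 − (-14.8) = 1 dB over threshold.
Input overshoot = R × output overshoot = 5 dB → input = -14.8 + 5 = -9.8 dBFS.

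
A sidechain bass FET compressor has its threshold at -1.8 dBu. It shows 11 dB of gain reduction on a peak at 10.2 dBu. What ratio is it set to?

12:1

Input overshoot = 10.2 − (-1.8) = 12 dB.
Output overshoot = 12 − 11 = 1 dB.
Ratio = input overshoot / output overshoot = 12 / 1 = 12.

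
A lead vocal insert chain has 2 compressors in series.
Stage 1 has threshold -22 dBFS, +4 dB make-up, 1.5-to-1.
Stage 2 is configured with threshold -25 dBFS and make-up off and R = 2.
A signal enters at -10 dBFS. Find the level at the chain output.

Stage 1: 12 dB above -22 dBFS, reduced 1.5:1 to 8 dB above → -14 dBFS; +4 dB make-up → -10 dBFS.
Stage 2: -10 dBFS is 15 dB over -25 dBFS; at 2:1 that becomes 7.5 dB over, giving -17.5 dBFS.

-17.5 dBFS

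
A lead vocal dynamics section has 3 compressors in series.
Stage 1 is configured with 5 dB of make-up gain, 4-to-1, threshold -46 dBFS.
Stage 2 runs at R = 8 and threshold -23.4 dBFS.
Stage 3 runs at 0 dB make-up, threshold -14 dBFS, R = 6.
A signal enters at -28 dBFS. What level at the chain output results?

-36.5 dBFS

Stage 1: -28 dBFS is 18 dB over -46 dBFS; at 4:1 that becomes 4.5 dB over, giving -41.5 dBFS; +5 dB make-up → -36.5 dBFS.
Stage 2: -36.5 dBFS is at or below the -23.4 dBFS threshold — no compression; output -36.5 dBFS.
Stage 3: -36.5 dBFS ≤ -14 dBFS, so stage 3 doesn't engage; output -36.5 dBFS.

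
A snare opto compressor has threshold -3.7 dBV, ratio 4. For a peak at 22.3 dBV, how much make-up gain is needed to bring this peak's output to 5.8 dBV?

3 dB

The peak compresses to -3.7 + 26/4 = 2.8 dBV.
To reach 5.8 dBV requires 5.8 − 2.8 = 3 dB of make-up.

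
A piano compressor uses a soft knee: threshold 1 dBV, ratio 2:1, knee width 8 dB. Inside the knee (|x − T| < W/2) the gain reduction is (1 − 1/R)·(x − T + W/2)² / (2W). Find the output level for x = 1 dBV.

x − T + W/2 = 1 − 1 + 4 = 4.
GR = (1 − 1/2) × 4² / 16 = 0.5 × 16 / 16 = 0.5 dB.
Output = 1 − 0.5 = 0.5 dBV.

0.5 dBV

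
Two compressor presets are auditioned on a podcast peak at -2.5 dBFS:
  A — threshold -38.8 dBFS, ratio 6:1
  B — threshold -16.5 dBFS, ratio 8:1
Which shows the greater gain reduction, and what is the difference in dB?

A, by 18 dB

A: overshoot 36.3 dB → output overshoot 6.05 dB → GR 30.25 dB.
B: overshoot 14 dB → output overshoot 1.75 dB → GR 12.25 dB.
A reduces 18 dB more.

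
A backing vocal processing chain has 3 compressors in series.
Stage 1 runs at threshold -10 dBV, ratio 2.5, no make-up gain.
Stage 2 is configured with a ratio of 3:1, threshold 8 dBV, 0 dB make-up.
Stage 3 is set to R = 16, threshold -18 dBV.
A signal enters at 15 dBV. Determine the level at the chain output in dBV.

-16.875 dBV

Stage 1: 25 dB above -10 dBV, reduced 2.5:1 to 10 dB above → 0 dBV.
Stage 2: below threshold (0 ≤ 8); passes unchanged; output 0 dBV.
Stage 3: overshoot 18 dB → 18/16 = 1.125 dB → -16.875 dBV.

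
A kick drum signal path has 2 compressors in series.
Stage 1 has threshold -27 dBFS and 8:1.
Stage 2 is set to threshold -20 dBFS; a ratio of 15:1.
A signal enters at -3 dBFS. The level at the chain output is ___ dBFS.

Stage 1: -3 dBFS is 24 dB over -27 dBFS; at 8:1 that becomes 3 dB over, giving -24 dBFS.
Stage 2: -24 dBFS ≤ -20 dBFS, so stage 2 doesn't engage; output -24 dBFS.

-24 dBFS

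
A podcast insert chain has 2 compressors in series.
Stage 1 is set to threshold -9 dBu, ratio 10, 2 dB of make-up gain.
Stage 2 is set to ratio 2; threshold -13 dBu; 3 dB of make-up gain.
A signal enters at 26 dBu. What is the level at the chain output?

-5.25 dBu

Stage 1: overshoot 35 dB → 35/10 = 3.5 dB → -5.5 dBu; +2 dB make-up → -3.5 dBu.
Stage 2: overshoot 9.5 dB → 9.5/2 = 4.75 dB → -8.25 dBu; +3 dB make-up → -5.25 dBu.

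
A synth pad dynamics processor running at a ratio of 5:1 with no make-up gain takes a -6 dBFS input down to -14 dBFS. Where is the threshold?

Gain reduction = -6 − (-14) = 8 dB; output overshoot = GR / (R − 1) = 8 / 4 = 2 dB.
Threshold = output − output overshoot = -14 − 2 = -16 dBFS.

-16 dBFS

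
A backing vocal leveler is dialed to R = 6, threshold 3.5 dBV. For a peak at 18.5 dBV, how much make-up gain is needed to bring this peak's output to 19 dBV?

The peak compresses to 3.5 + 15/6 = 6 dBV.
To reach 19 dBV requires 19 − 6 = 13 dB of make-up.

13 dB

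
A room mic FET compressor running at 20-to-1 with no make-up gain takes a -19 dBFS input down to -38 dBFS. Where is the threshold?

-39 dBFS

Gain reduction = -19 − (-38) = 19 dB; output overshoot = GR / (R − 1) = 19 / 19 = 1 dB.
Threshold = output − output overshoot = -38 − 1 = -39 dBFS.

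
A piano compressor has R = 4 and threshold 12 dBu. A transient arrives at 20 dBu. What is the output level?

The input is 8 dB above the 12 dBu threshold.
At 4:1 the overshoot is divided by 4, leaving 2 dB above threshold.
Output = 12 + 2 = 14 dBu.

14 dBu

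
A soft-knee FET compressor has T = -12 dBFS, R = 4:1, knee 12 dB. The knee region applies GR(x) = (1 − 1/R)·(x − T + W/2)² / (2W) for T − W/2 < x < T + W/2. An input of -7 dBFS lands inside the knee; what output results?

x − T + W/2 = -7 − (-12) + 6 = 11.
GR = (1 − 1/4) × 11² / 24 = 0.75 × 121 / 24 = 3.78125 dB.
Output = -7 − 3.78125 = -10.78125 dBFS.

-10.78125 dBFS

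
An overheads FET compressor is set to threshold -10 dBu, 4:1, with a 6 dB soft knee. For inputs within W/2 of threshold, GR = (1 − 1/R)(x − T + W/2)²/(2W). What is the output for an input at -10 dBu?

-10.5625 dBu

x − T + W/2 = -10 − (-10) + 3 = 3.
GR = (1 − 1/4) × 3² / 12 = 0.75 × 9 / 12 = 0.5625 dB.
Output = -10 − 0.5625 = -10.5625 dBu.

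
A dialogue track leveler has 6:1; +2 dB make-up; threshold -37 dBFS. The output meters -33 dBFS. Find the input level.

-25 dBFS

Remove make-up: -33 − 2 = -35 dBFS.
Post-compression overshoot = -35 − (-37) = 2 dB.
Input overshoot = R × output overshoot = 12 dB → input = -37 + 12 = -25 dBFS.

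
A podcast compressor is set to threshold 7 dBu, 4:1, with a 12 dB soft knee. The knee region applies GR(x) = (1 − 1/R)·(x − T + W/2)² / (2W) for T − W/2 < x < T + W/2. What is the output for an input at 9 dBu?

7 dBu

x − T + W/2 = 9 − 7 + 6 = 8.
GR = (1 − 1/4) × 8² / 24 = 0.75 × 64 / 24 = 2 dB.
Output = 9 − 2 = 7 dBu.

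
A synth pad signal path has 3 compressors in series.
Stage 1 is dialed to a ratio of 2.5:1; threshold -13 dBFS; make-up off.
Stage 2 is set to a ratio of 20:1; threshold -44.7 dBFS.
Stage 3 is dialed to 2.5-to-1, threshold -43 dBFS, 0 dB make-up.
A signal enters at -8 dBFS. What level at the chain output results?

Stage 1: overshoot 5 dB → 5/2.5 = 2 dB → -11 dBFS.
Stage 2: -11 dBFS is 33.7 dB over -44.7 dBFS; at 20:1 that becomes 1.685 dB over, giving -43.015 dBFS.
Stage 3: -43.015 dBFS ≤ -43 dBFS, so stage 3 doesn't engage; output -43.015 dBFS.

-43.015 dBFS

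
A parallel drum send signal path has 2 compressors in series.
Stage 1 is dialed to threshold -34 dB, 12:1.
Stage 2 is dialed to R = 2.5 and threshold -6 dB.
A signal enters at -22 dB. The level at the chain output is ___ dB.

-33 dB

Stage 1: 12 dB above -34 dB, reduced 12:1 to 1 dB above → -33 dB.
Stage 2: below threshold (-33 ≤ -6); passes unchanged; output -33 dB.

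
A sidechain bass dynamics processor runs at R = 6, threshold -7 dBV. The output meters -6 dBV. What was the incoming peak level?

-1 dBV

The compressed level sits -6 − (-7) = 1 dB over threshold.
Input overshoot = R × output overshoot = 6 dB → input = -7 + 6 = -1 dBV.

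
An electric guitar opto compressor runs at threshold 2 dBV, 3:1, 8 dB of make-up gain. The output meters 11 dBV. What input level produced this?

5 dBV

Before make-up, the level was 11 − 8 = 3 dBV.
The compressed level sits 3 − 2 = 1 dB over threshold.
Before 3:1 compression the overshoot was 1 × 3 = 3 dB, so input = 2 + 3 = 5 dBV.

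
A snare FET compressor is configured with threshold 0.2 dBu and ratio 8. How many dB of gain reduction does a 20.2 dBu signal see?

17.5 dB

The signal is 20 dB above threshold.
At 8:1, output sits 20/8 = 2.5 dB above threshold.
Gain reduction = 20 − 2.5 = 17.5 dB.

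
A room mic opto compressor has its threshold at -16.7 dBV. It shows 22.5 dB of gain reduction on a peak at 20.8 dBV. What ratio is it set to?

2.5:1

Input overshoot = 20.8 − (-16.7) = 37.5 dB.
Output overshoot = 37.5 − 22.5 = 15 dB.
Ratio = input overshoot / output overshoot = 37.5 / 15 = 2.5.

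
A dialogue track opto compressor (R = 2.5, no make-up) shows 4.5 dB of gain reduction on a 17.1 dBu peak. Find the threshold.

9.6 dBu

Input is 7.5 dB above T (since output overshoot × R = input overshoot: (12.6 − T)·2.5 = 17.1 − T gives T = 9.6 dBu).
Check: 9.6 + (17.1 − 9.6)/2.5 = 9.6 + 3 = 12.6 dBu. ✓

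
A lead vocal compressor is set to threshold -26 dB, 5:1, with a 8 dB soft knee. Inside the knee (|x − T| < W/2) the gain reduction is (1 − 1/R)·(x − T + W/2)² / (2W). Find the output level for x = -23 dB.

x − T + W/2 = -23 − (-26) + 4 = 7.
GR = (1 − 1/5) × 7² / 16 = 0.8 × 49 / 16 = 2.45 dB.
Output = -23 − 2.45 = -25.45 dB.

-25.45 dB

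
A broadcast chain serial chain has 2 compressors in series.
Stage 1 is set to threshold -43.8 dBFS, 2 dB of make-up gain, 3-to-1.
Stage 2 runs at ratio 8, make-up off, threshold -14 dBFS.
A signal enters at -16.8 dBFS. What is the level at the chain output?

Stage 1: 27 dB above -43.8 dBFS, reduced 3:1 to 9 dB above → -34.8 dBFS; +2 dB make-up → -32.8 dBFS.
Stage 2: -32.8 dBFS is at or below the -14 dBFS threshold — no compression; output -32.8 dBFS.

-32.8 dBFS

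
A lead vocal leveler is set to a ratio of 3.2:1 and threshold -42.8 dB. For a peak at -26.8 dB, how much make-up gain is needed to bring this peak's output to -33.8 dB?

4 dB

The peak compresses to -42.8 + 16/3.2 = -37.8 dB.
To reach -33.8 dB requires -33.8 − (-37.8) = 4 dB of make-up.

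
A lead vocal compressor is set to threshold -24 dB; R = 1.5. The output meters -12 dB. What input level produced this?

The compressed level sits -12 − (-24) = 12 dB over threshold.
Input overshoot = R × output overshoot = 18 dB → input = -24 + 18 = -6 dB.

-6 dB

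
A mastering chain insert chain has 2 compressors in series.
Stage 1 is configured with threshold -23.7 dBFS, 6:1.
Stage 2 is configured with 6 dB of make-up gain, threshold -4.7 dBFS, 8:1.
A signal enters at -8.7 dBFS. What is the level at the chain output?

Stage 1: overshoot 15 dB → 15/6 = 2.5 dB → -21.2 dBFS.
Stage 2: -21.2 dBFS is at or below the -4.7 dBFS threshold — no compression; make-up brings it to -15.2 dBFS.

-15.2 dBFS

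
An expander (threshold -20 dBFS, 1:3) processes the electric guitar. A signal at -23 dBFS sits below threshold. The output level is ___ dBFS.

The input is 3 dB below the -20 dBFS threshold.
A 1:3 expander multiplies undershoot by 3: 3 × 3 = 9 dB below threshold.
Output = -20 − 9 = -29 dBFS.

-29 dBFS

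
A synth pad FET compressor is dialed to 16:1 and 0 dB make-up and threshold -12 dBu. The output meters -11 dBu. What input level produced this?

The compressed level sits -11 − (-12) = 1 dB over threshold.
Undo the ratio: input overshoot = 1 × 16 = 16 dB, giving input = 4 dBu.

4 dBu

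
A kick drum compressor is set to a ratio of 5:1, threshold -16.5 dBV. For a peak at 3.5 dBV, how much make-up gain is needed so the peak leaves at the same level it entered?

16 dB

Overshoot 20 dB → 20/5 = 4 dB after compression, so the compressed level is -16.5 + 4 = -12.5 dBV.
Make-up = target − compressed = 3.5 − (-12.5) = 16 dB.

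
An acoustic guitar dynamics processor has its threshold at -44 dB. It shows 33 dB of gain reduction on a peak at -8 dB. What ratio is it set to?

12:1

Input overshoot = -8 − (-44) = 36 dB.
Output overshoot = 36 − 33 = 3 dB.
Ratio = input overshoot / output overshoot = 36 / 3 = 12.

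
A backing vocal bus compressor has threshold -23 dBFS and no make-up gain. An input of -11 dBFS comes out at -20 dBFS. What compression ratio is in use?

4:1

Input overshoot = -11 − (-23) = 12 dB; output overshoot = -20 − (-23) = 3 dB.
Ratio = 12 / 3 = 4.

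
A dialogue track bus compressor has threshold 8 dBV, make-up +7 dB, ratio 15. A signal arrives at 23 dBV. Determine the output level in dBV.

16 dBV

Overshoot: 23 − 8 = 15 dB.
The 15 dB excess becomes 1 dB after 15:1 reduction.
Output = 8 + 1 = 9 dBV; make-up adds 7 dB, giving 16 dBV.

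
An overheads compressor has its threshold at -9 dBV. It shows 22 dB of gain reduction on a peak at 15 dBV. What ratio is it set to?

Input overshoot = 15 − (-9) = 24 dB.
Output overshoot = 24 − 22 = 2 dB.
Ratio = input overshoot / output overshoot = 24 / 2 = 12.

12:1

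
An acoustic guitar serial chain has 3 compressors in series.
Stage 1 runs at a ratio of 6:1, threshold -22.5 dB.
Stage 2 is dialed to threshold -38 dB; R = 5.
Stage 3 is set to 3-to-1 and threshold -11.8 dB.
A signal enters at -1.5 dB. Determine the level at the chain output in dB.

Stage 1: -1.5 dB is 21 dB over -22.5 dB; at 6:1 that becomes 3.5 dB over, giving -19 dB.
Stage 2: overshoot 19 dB → 19/5 = 3.8 dB → -34.2 dB.
Stage 3: -34.2 dB ≤ -11.8 dB, so stage 3 doesn't engage; output -34.2 dB.

-34.2 dB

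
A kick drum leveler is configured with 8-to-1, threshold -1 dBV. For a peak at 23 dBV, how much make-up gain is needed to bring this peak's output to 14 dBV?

12 dB

Overshoot 24 dB → 24/8 = 3 dB after compression, so the compressed level is -1 + 3 = 2 dBV.
Make-up = target − compressed = 14 − 2 = 12 dB.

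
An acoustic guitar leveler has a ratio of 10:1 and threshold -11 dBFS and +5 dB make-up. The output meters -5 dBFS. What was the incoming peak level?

Stripping the +5 dB make-up gives -10 dBFS at the gain stage.
That's 1 dB above the -11 dBFS threshold.
Before 10:1 compression the overshoot was 1 × 10 = 10 dB, so input = -11 + 10 = -1 dBFS.

-1 dBFS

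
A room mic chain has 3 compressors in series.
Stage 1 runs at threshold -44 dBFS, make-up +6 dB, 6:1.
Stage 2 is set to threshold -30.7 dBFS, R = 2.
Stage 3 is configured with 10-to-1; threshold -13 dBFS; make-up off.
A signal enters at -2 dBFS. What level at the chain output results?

-31 dBFS

Stage 1: overshoot 42 dB → 42/6 = 7 dB → -37 dBFS; +6 dB make-up → -31 dBFS.
Stage 2: -31 dBFS ≤ -30.7 dBFS, so stage 2 doesn't engage; output -31 dBFS.
Stage 3: below threshold (-31 ≤ -13); passes unchanged; output -31 dBFS.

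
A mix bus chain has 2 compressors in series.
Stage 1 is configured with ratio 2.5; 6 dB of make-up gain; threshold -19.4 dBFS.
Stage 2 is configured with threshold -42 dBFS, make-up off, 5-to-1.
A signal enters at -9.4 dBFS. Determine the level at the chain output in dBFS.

-35.48 dBFS

Stage 1: -9.4 dBFS is 10 dB over -19.4 dBFS; at 2.5:1 that becomes 4 dB over, giving -15.4 dBFS; +6 dB make-up → -9.4 dBFS.
Stage 2: 32.6 dB above -42 dBFS, reduced 5:1 to 6.52 dB above → -35.48 dBFS.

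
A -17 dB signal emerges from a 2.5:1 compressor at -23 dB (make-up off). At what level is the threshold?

Input is 10 dB above T (since output overshoot × R = input overshoot: (-23 − T)·2.5 = -17 − T gives T = -27 dB).
Check: -27 + (-17 − (-27))/2.5 = -27 + 4 = -23 dB. ✓

-27 dB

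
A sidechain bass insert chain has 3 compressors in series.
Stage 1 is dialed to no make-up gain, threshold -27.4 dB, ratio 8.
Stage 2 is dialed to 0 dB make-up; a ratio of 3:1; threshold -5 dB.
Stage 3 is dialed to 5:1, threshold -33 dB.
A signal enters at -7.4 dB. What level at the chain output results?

-31.38 dB

Stage 1: 20 dB above -27.4 dB, reduced 8:1 to 2.5 dB above → -24.9 dB.
Stage 2: -24.9 dB is at or below the -5 dB threshold — no compression; output -24.9 dB.
Stage 3: 8.1 dB above -33 dB, reduced 5:1 to 1.62 dB above → -31.38 dB.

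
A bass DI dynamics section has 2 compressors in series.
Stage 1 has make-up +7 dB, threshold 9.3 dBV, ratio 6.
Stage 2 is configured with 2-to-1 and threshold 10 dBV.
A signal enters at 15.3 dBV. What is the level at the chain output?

Stage 1: 15.3 dBV is 6 dB over 9.3 dBV; at 6:1 that becomes 1 dB over, giving 10.3 dBV; +7 dB make-up → 17.3 dBV.
Stage 2: 17.3 dBV is 7.3 dB over 10 dBV; at 2:1 that becomes 3.65 dB over, giving 13.65 dBV.

13.65 dBV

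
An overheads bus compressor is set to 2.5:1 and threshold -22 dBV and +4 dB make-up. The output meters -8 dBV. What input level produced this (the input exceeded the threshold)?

3 dBV

Remove make-up: -8 − 4 = -12 dBV.
The compressed level sits -12 − (-22) = 10 dB over threshold.
Before 2.5:1 compression the overshoot was 10 × 2.5 = 25 dB, so input = -22 + 25 = 3 dBV.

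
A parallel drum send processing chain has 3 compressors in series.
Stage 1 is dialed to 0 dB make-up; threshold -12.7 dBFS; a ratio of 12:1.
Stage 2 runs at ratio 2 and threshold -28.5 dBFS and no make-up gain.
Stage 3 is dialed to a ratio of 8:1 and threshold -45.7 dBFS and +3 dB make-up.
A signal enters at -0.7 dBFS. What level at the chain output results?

-39.5 dBFS

Stage 1: overshoot 12 dB → 12/12 = 1 dB → -11.7 dBFS.
Stage 2: 16.8 dB above -28.5 dBFS, reduced 2:1 to 8.4 dB above → -20.1 dBFS.
Stage 3: -20.1 dBFS is 25.6 dB over -45.7 dBFS; at 8:1 that becomes 3.2 dB over, giving -42.5 dBFS; +3 dB make-up → -39.5 dBFS.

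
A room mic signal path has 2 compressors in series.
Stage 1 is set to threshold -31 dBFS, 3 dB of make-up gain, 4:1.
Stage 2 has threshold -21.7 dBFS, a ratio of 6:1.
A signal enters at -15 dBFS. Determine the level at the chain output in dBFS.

Stage 1: -15 dBFS is 16 dB over -31 dBFS; at 4:1 that becomes 4 dB over, giving -27 dBFS; +3 dB make-up → -24 dBFS.
Stage 2: -24 dBFS is at or below the -21.7 dBFS threshold — no compression; output -24 dBFS.

-24 dBFS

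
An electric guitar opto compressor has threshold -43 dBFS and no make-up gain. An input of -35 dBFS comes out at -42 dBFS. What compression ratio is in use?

Input overshoot = -35 − (-43) = 8 dB; output overshoot = -42 − (-43) = 1 dB.
Ratio = 8 / 1 = 8.

8:1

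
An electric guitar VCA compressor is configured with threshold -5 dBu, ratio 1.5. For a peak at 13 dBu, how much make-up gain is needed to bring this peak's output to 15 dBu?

Overshoot 18 dB → 18/1.5 = 12 dB after compression, so the compressed level is -5 + 12 = 7 dBu.
Make-up = target − compressed = 15 − 7 = 8 dB.

8 dB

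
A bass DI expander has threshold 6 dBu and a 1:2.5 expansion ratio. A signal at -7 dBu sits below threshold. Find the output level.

The input is 13 dB below the 6 dBu threshold.
A 1:2.5 expander multiplies undershoot by 2.5: 13 × 2.5 = 32.5 dB below threshold.
Output = 6 − 32.5 = -26.5 dBu.

-26.5 dBu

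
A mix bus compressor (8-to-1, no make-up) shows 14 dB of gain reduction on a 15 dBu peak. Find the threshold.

-1 dBu

Let T be the threshold. Output overshoot = (input overshoot)/R, so 1 − T = (15 − T)/8.
8·(1 − T) = 15 − T → 7·T = 8 − 15 = -7.
T = -7/7 = -1 dBu.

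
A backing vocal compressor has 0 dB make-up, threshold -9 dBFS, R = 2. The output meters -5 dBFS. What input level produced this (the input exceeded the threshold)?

-1 dBFS

The compressed level sits -5 − (-9) = 4 dB over threshold.
Undo the ratio: input overshoot = 4 × 2 = 8 dB, giving input = -1 dBFS.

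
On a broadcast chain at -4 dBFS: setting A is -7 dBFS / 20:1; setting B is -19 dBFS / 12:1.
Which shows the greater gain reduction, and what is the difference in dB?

B, by 10.9 dB

A: GR = 3 − 3/20 = 2.85 dB.
B: GR = 15 − 15/12 = 13.75 dB.
B applies 10.9 dB more gain reduction.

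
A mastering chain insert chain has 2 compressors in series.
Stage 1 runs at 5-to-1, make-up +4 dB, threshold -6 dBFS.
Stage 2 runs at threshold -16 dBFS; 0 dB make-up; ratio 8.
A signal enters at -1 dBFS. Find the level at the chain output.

Stage 1: 5 dB above -6 dBFS, reduced 5:1 to 1 dB above → -5 dBFS; +4 dB make-up → -1 dBFS.
Stage 2: overshoot 15 dB → 15/8 = 1.875 dB → -14.125 dBFS.

-14.125 dBFS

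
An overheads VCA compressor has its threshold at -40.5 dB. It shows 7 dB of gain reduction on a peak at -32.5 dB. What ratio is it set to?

8:1

Input overshoot = -32.5 − (-40.5) = 8 dB.
Output overshoot = 8 − 7 = 1 dB.
Ratio = input overshoot / output overshoot = 8 / 1 = 8.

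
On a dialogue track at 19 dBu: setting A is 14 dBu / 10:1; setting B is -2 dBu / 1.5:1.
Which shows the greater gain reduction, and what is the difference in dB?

B, by 2.5 dB

A: 5 dB over, compressed to 0.5 dB over, so 4.5 dB of GR.
B: 21 dB over, compressed to 14 dB over, so 7 dB of GR.
Difference: 2.5 dB in favour of B.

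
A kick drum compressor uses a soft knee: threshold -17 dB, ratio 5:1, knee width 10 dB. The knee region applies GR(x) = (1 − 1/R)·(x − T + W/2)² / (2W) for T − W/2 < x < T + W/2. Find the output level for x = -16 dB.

x − T + W/2 = -16 − (-17) + 5 = 6.
GR = (1 − 1/5) × 6² / 20 = 0.8 × 36 / 20 = 1.44 dB.
Output = -16 − 1.44 = -17.44 dB.

-17.44 dB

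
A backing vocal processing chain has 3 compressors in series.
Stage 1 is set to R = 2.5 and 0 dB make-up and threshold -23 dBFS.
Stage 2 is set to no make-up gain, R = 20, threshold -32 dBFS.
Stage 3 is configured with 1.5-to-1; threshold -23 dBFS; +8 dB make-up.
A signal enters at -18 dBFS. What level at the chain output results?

Stage 1: overshoot 5 dB → 5/2.5 = 2 dB → -21 dBFS.
Stage 2: 11 dB above -32 dBFS, reduced 20:1 to 0.55 dB above → -31.45 dBFS.
Stage 3: below threshold (-31.45 ≤ -23); passes unchanged; make-up brings it to -23.45 dBFS.

-23.45 dBFS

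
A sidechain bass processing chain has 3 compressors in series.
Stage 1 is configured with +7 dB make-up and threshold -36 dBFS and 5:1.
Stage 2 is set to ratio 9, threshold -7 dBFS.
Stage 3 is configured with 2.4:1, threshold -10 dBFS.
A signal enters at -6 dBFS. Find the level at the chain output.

-23 dBFS

Stage 1: overshoot 30 dB → 30/5 = 6 dB → -30 dBFS; +7 dB make-up → -23 dBFS.
Stage 2: -23 dBFS ≤ -7 dBFS, so stage 2 doesn't engage; output -23 dBFS.
Stage 3: below threshold (-23 ≤ -10); passes unchanged; output -23 dBFS.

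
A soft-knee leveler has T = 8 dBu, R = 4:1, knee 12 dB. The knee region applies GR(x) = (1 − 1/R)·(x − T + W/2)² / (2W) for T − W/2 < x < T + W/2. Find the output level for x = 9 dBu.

x − T + W/2 = 9 − 8 + 6 = 7.
GR = (1 − 1/4) × 7² / 24 = 0.75 × 49 / 24 = 1.53125 dB.
Output = 9 − 1.53125 = 7.46875 dBu.

7.46875 dBu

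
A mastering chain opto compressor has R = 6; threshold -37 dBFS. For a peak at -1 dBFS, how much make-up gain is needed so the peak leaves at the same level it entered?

The peak compresses to -37 + 36/6 = -31 dBFS.
To reach -1 dBFS requires -1 − (-31) = 30 dB of make-up.

30 dB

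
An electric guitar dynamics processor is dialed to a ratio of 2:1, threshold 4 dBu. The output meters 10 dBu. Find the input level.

16 dBu

The compressed level sits 10 − 4 = 6 dB over threshold.
Undo the ratio: input overshoot = 6 × 2 = 12 dB, giving input = 16 dBu.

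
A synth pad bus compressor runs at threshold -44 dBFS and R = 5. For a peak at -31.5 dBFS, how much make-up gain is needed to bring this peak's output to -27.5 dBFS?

The peak compresses to -44 + 12.5/5 = -41.5 dBFS.
To reach -27.5 dBFS requires -27.5 − (-41.5) = 14 dB of make-up.

14 dB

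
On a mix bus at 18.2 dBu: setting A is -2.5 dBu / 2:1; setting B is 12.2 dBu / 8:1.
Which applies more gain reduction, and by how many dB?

A: 20.7 dB over, compressed to 10.35 dB over, so 10.35 dB of GR.
B: 6 dB over, compressed to 0.75 dB over, so 5.25 dB of GR.
A applies 5.1 dB more gain reduction.

A, by 5.1 dB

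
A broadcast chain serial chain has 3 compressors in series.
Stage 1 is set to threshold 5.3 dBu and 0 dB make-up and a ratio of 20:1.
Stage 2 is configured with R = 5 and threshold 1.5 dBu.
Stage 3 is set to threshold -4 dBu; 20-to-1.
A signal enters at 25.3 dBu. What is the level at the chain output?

-3.677 dBu

Stage 1: 25.3 dBu is 20 dB over 5.3 dBu; at 20:1 that becomes 1 dB over, giving 6.3 dBu.
Stage 2: 6.3 dBu is 4.8 dB over 1.5 dBu; at 5:1 that becomes 0.96 dB over, giving 2.46 dBu.
Stage 3: 6.46 dB above -4 dBu, reduced 20:1 to 0.323 dB above → -3.677 dBu.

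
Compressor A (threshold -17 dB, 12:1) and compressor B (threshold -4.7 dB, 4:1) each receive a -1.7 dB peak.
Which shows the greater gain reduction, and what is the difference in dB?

A, by 11.775 dB

A: GR = 15.3 − 15.3/12 = 14.025 dB.
B: GR = 3 − 3/4 = 2.25 dB.
Difference: 11.775 dB in favour of A.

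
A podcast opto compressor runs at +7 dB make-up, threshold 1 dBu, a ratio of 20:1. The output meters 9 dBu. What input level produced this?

21 dBu

Before make-up, the level was 9 − 7 = 2 dBu.
Post-compression overshoot = 2 − 1 = 1 dB.
Input overshoot = R × output overshoot = 20 dB → input = 1 + 20 = 21 dBu.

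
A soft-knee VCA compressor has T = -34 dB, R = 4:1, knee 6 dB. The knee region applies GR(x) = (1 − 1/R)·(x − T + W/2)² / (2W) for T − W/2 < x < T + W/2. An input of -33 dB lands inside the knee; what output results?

x − T + W/2 = -33 − (-34) + 3 = 4.
GR = (1 − 1/4) × 4² / 12 = 0.75 × 16 / 12 = 1 dB.
Output = -33 − 1 = -34 dB.

-34 dB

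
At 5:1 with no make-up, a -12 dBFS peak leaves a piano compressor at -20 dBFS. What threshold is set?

-22 dBFS

Let T be the threshold. Output overshoot = (input overshoot)/R, so -20 − T = (-12 − T)/5.
5·(-20 − T) = -12 − T → 4·T = -100 − (-12) = -88.
T = -88/4 = -22 dBFS.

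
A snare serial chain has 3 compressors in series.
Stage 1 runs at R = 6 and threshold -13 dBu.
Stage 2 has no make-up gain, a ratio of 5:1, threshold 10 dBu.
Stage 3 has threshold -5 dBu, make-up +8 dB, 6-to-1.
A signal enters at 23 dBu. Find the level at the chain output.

Stage 1: overshoot 36 dB → 36/6 = 6 dB → -7 dBu.
Stage 2: -7 dBu is at or below the 10 dBu threshold — no compression; output -7 dBu.
Stage 3: -7 dBu ≤ -5 dBu, so stage 3 doesn't engage; make-up brings it to 1 dBu.

1 dBu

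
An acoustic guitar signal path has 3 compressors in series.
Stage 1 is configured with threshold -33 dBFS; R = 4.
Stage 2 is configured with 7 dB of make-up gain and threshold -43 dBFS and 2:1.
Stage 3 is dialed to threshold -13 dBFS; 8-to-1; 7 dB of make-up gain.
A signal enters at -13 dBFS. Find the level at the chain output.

-21.5 dBFS

Stage 1: overshoot 20 dB → 20/4 = 5 dB → -28 dBFS.
Stage 2: 15 dB above -43 dBFS, reduced 2:1 to 7.5 dB above → -35.5 dBFS; +7 dB make-up → -28.5 dBFS.
Stage 3: -28.5 dBFS is at or below the -13 dBFS threshold — no compression; make-up brings it to -21.5 dBFS.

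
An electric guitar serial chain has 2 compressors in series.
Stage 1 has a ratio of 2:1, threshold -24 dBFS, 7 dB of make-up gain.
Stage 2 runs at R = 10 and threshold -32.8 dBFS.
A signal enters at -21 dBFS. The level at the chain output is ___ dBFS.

Stage 1: -21 dBFS is 3 dB over -24 dBFS; at 2:1 that becomes 1.5 dB over, giving -22.5 dBFS; +7 dB make-up → -15.5 dBFS.
Stage 2: -15.5 dBFS is 17.3 dB over -32.8 dBFS; at 10:1 that becomes 1.73 dB over, giving -31.07 dBFS.

-31.07 dBFS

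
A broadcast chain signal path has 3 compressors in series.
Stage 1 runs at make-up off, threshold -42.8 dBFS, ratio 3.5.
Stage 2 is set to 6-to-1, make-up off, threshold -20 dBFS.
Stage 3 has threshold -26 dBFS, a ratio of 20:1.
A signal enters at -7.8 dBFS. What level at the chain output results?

Stage 1: overshoot 35 dB → 35/3.5 = 10 dB → -32.8 dBFS.
Stage 2: below threshold (-32.8 ≤ -20); passes unchanged; output -32.8 dBFS.
Stage 3: below threshold (-32.8 ≤ -26); passes unchanged; output -32.8 dBFS.

-32.8 dBFS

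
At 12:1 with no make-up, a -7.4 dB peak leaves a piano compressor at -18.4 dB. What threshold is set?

Input is 12 dB above T (since output overshoot × R = input overshoot: (-18.4 − T)·12 = -7.4 − T gives T = -19.4 dB).
Check: -19.4 + (-7.4 − (-19.4))/12 = -19.4 + 1 = -18.4 dB. ✓

-19.4 dB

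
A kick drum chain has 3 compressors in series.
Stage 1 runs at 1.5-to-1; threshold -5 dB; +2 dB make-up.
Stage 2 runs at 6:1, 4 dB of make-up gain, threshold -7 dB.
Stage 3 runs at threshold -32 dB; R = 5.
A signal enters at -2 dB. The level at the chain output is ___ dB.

Stage 1: -2 dB is 3 dB over -5 dB; at 1.5:1 that becomes 2 dB over, giving -3 dB; +2 dB make-up → -1 dB.
Stage 2: overshoot 6 dB → 6/6 = 1 dB → -6 dB; +4 dB make-up → -2 dB.
Stage 3: -2 dB is 30 dB over -32 dB; at 5:1 that becomes 6 dB over, giving -26 dB.

-26 dB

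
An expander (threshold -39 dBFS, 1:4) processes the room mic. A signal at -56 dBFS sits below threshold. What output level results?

-107 dBFS

Undershoot = (-39) − (-56) = 17 dB.
At 1:4, that expands to 68 dB under threshold.
Output = -39 − 68 = -107 dBFS.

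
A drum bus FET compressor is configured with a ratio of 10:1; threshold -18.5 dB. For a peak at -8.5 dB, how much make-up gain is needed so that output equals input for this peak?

9 dB

The peak compresses to -18.5 + 10/10 = -17.5 dB.
To reach -8.5 dB requires -8.5 − (-17.5) = 9 dB of make-up.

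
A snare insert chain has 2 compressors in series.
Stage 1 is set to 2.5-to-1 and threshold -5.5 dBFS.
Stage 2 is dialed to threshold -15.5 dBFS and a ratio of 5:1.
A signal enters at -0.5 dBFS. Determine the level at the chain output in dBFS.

Stage 1: -0.5 dBFS is 5 dB over -5.5 dBFS; at 2.5:1 that becomes 2 dB over, giving -3.5 dBFS.
Stage 2: 12 dB above -15.5 dBFS, reduced 5:1 to 2.4 dB above → -13.1 dBFS.

-13.1 dBFS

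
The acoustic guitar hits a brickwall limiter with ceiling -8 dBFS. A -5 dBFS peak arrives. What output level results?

At ∞:1, everything above -8 dBFS is held at the ceiling.

-8 dBFS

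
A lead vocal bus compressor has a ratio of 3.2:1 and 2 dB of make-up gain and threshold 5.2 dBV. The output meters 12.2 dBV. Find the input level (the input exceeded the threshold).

21.2 dBV

Remove make-up: 12.2 − 2 = 10.2 dBV.
That's 5 dB above the 5.2 dBV threshold.
Undo the ratio: input overshoot = 5 × 3.2 = 16 dB, giving input = 21.2 dBV.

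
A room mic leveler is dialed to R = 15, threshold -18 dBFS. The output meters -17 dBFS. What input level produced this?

-3 dBFS

Post-compression overshoot = -17 − (-18) = 1 dB.
Input overshoot = R × output overshoot = 15 dB → input = -18 + 15 = -3 dBFS.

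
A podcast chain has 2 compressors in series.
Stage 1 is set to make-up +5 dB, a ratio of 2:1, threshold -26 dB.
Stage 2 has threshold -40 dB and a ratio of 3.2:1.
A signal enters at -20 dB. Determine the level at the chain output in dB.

Stage 1: overshoot 6 dB → 6/2 = 3 dB → -23 dB; +5 dB make-up → -18 dB.
Stage 2: overshoot 22 dB → 22/3.2 = 6.875 dB → -33.125 dB.

-33.125 dB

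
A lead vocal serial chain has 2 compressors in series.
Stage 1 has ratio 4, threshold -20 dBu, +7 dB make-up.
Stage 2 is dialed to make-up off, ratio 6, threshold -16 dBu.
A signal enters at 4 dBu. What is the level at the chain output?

Stage 1: 24 dB above -20 dBu, reduced 4:1 to 6 dB above → -14 dBu; +7 dB make-up → -7 dBu.
Stage 2: -7 dBu is 9 dB over -16 dBu; at 6:1 that becomes 1.5 dB over, giving -14.5 dBu.

-14.5 dBu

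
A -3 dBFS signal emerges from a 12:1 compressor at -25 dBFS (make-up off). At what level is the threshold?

Input is 24 dB above T (since output overshoot × R = input overshoot: (-25 − T)·12 = -3 − T gives T = -27 dBFS).
Check: -27 + (-3 − (-27))/12 = -27 + 2 = -25 dBFS. ✓

-27 dBFS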